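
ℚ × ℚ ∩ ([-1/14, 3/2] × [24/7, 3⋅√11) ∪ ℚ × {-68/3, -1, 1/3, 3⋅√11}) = (ℚ × {-68/3, -1, 1/3}) ∪ ((ℚ ∩ [-1/14, 3/2]) × (ℚ ∩ [24/7, 3⋅√11)))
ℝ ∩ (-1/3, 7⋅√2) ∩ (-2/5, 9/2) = (-1/3, 9/2)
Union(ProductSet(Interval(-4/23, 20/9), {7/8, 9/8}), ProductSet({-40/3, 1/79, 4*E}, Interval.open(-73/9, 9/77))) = Union(ProductSet({-40/3, 1/79, 4*E}, Interval.open(-73/9, 9/77)), ProductSet(Interval(-4/23, 20/9), {7/8, 9/8}))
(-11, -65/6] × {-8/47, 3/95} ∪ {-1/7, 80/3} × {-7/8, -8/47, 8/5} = ({-1/7, 80/3} × {-7/8, -8/47, 8/5}) ∪ ((-11, -65/6] × {-8/47, 3/95})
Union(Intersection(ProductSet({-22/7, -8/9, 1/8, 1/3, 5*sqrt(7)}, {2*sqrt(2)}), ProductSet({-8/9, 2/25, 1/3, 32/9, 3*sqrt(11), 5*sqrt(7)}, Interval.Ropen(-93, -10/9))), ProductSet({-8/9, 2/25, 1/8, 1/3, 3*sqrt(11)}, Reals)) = ProductSet({-8/9, 2/25, 1/8, 1/3, 3*sqrt(11)}, Reals)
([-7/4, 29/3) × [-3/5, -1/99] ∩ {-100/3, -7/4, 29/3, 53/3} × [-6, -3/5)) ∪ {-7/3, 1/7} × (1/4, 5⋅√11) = {-7/3, 1/7} × (1/4, 5⋅√11)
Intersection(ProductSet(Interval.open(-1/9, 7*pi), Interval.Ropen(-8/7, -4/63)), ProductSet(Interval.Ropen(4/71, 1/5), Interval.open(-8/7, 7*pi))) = ProductSet(Interval.Ropen(4/71, 1/5), Interval.open(-8/7, -4/63))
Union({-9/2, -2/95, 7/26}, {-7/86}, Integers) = Union({-9/2, -7/86, -2/95, 7/26}, Integers)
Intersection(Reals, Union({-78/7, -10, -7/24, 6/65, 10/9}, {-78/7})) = {-78/7, -10, -7/24, 6/65, 10/9}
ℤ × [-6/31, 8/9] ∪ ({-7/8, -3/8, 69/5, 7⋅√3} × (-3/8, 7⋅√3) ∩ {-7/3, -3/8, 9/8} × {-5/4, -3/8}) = ℤ × [-6/31, 8/9]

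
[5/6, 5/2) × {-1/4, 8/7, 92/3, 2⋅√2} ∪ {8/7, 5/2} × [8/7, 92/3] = ({8/7, 5/2} × [8/7, 92/3]) ∪ ([5/6, 5/2) × {-1/4, 8/7, 92/3, 2⋅√2})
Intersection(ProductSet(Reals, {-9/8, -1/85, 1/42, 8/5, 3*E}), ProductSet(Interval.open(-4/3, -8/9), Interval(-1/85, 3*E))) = ProductSet(Interval.open(-4/3, -8/9), {-1/85, 1/42, 8/5, 3*E})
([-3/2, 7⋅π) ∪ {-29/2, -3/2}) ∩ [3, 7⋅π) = [3, 7⋅π)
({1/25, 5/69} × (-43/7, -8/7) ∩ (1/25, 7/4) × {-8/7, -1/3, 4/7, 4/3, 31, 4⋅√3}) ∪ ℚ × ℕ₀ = ℚ × ℕ₀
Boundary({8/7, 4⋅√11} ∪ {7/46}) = {7/46, 8/7, 4⋅√11}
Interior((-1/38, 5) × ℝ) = (-1/38, 5) × ℝ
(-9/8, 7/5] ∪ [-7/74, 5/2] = (-9/8, 5/2]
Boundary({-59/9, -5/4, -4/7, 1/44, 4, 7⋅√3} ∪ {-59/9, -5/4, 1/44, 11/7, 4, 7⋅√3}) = {-59/9, -5/4, -4/7, 1/44, 11/7, 4, 7⋅√3}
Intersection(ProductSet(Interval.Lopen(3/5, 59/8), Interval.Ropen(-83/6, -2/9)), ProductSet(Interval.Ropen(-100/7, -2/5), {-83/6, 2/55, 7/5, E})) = EmptySet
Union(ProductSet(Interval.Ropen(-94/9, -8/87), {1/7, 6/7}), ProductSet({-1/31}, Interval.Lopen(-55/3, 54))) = Union(ProductSet({-1/31}, Interval.Lopen(-55/3, 54)), ProductSet(Interval.Ropen(-94/9, -8/87), {1/7, 6/7}))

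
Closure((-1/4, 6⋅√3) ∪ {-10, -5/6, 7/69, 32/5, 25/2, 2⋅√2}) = {-10, -5/6, 25/2} ∪ [-1/4, 6⋅√3]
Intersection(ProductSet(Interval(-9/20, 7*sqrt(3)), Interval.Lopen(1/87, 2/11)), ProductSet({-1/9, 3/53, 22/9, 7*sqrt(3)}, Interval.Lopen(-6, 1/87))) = EmptySet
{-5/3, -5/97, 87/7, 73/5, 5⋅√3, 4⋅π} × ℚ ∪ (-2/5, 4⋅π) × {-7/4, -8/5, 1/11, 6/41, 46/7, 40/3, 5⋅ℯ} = ({-5/3, -5/97, 87/7, 73/5, 5⋅√3, 4⋅π} × ℚ) ∪ ((-2/5, 4⋅π) × {-7/4, -8/5, 1/11, 6/41, 46/7, 40/3, 5⋅ℯ})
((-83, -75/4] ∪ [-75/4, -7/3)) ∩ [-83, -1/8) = (-83, -7/3)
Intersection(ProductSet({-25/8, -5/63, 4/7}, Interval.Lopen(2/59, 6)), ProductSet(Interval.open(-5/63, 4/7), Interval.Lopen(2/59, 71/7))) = EmptySet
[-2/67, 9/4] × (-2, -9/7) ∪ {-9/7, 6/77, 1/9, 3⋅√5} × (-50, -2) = ([-2/67, 9/4] × (-2, -9/7)) ∪ ({-9/7, 6/77, 1/9, 3⋅√5} × (-50, -2))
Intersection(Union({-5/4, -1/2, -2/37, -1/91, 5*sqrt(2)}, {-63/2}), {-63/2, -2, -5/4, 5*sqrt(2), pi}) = {-63/2, -5/4, 5*sqrt(2)}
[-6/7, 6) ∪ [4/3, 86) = [-6/7, 86)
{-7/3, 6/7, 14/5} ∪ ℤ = ℤ ∪ {-7/3, 6/7, 14/5}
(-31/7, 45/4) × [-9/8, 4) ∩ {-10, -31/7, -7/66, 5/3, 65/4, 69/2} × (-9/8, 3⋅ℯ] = {-7/66, 5/3} × (-9/8, 4)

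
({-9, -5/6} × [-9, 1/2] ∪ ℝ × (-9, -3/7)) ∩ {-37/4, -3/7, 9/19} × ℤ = {-37/4, -3/7, 9/19} × {-8, -7, …, -1}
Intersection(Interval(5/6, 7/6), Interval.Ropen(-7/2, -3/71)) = EmptySet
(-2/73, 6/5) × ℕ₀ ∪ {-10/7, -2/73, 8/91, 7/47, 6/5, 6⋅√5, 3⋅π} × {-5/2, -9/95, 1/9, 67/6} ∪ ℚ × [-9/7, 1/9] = ((-2/73, 6/5) × ℕ₀) ∪ (ℚ × [-9/7, 1/9]) ∪ ({-10/7, -2/73, 8/91, 7/47, 6/5, 6⋅√5, 3⋅π} × {-5/2, -9/95, 1/9, 67/6})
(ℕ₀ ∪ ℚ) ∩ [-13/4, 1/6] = ℚ ∩ [-13/4, 1/6]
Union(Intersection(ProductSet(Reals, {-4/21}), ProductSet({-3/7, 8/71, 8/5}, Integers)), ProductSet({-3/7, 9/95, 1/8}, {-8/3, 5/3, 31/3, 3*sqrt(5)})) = ProductSet({-3/7, 9/95, 1/8}, {-8/3, 5/3, 31/3, 3*sqrt(5)})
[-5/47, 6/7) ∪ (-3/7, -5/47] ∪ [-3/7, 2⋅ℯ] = [-3/7, 2⋅ℯ]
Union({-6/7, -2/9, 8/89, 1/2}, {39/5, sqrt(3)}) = {-6/7, -2/9, 8/89, 1/2, 39/5, sqrt(3)}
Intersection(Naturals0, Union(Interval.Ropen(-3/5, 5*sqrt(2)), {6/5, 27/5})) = Range(0, 8, 1)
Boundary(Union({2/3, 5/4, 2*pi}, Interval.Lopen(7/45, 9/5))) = {7/45, 9/5, 2*pi}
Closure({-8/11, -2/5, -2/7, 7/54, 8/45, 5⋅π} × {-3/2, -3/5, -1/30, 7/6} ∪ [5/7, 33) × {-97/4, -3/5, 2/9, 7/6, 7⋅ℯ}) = ([5/7, 33] × {-97/4, -3/5, 2/9, 7/6, 7⋅ℯ}) ∪ ({-8/11, -2/5, -2/7, 7/54, 8/45, 5⋅π} × {-3/2, -3/5, -1/30, 7/6})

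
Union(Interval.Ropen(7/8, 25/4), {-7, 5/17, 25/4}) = Union({-7, 5/17}, Interval(7/8, 25/4))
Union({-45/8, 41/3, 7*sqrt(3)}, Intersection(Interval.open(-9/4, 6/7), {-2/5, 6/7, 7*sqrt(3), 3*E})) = {-45/8, -2/5, 41/3, 7*sqrt(3)}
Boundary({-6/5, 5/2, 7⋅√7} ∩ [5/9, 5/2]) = {5/2}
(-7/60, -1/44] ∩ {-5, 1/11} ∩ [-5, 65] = ∅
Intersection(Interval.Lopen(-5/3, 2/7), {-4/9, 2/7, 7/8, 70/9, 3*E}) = {-4/9, 2/7}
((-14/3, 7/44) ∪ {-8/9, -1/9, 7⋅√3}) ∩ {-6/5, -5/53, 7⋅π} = {-6/5, -5/53}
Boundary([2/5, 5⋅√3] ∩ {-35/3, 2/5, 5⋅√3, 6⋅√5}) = {2/5, 5⋅√3}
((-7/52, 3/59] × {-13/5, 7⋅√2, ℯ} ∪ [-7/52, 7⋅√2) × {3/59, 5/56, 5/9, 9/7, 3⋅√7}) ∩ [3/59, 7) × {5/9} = [3/59, 7) × {5/9}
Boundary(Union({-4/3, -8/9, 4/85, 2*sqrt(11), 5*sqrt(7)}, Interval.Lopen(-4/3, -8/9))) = {-4/3, -8/9, 4/85, 2*sqrt(11), 5*sqrt(7)}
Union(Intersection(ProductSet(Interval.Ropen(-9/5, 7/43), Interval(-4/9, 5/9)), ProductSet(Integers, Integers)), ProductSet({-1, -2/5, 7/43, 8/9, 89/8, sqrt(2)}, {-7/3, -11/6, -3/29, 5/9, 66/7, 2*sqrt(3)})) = Union(ProductSet({-1, -2/5, 7/43, 8/9, 89/8, sqrt(2)}, {-7/3, -11/6, -3/29, 5/9, 66/7, 2*sqrt(3)}), ProductSet(Range(-1, 1, 1), Range(0, 1, 1)))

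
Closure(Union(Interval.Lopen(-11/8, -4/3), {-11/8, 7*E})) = Union({7*E}, Interval(-11/8, -4/3))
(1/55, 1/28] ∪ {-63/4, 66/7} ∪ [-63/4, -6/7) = [-63/4, -6/7) ∪ (1/55, 1/28] ∪ {66/7}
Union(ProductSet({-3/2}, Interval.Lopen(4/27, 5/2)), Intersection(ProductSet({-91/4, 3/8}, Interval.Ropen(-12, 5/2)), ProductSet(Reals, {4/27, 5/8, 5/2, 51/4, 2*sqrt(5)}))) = Union(ProductSet({-3/2}, Interval.Lopen(4/27, 5/2)), ProductSet({-91/4, 3/8}, {4/27, 5/8}))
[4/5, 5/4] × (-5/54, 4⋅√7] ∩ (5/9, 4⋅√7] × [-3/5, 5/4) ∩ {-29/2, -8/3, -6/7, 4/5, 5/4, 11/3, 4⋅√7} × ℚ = {4/5, 5/4} × (ℚ ∩ (-5/54, 5/4))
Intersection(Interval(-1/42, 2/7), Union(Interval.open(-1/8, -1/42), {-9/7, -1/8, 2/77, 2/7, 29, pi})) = {2/77, 2/7}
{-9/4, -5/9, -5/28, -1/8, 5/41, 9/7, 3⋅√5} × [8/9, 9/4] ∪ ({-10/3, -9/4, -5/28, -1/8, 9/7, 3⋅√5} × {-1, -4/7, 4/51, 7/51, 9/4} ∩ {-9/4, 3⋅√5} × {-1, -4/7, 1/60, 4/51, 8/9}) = ({-9/4, 3⋅√5} × {-1, -4/7, 4/51}) ∪ ({-9/4, -5/9, -5/28, -1/8, 5/41, 9/7, 3⋅√5} × [8/9, 9/4])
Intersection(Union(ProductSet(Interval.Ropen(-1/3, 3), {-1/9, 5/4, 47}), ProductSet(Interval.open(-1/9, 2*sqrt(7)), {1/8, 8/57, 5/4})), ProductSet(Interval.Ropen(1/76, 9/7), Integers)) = ProductSet(Interval.Ropen(1/76, 9/7), {47})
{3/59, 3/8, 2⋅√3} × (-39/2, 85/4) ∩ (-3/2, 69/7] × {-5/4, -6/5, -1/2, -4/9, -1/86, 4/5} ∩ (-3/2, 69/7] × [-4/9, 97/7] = {3/59, 3/8, 2⋅√3} × {-4/9, -1/86, 4/5}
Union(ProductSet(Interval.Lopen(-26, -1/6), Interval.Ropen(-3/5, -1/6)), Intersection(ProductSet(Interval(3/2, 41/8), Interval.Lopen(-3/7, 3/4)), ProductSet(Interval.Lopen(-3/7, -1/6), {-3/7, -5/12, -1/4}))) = ProductSet(Interval.Lopen(-26, -1/6), Interval.Ropen(-3/5, -1/6))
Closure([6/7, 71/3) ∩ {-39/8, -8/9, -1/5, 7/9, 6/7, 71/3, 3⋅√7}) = {6/7, 3⋅√7}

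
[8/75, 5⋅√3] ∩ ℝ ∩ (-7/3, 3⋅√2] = [8/75, 3⋅√2]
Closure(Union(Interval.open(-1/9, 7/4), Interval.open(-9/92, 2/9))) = Interval(-1/9, 7/4)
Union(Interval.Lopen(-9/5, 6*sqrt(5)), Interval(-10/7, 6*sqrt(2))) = Interval.Lopen(-9/5, 6*sqrt(5))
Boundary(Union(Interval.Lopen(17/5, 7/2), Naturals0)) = Union(Complement(Naturals0, Interval.open(17/5, 7/2)), {17/5, 7/2})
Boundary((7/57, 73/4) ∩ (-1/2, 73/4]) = {7/57, 73/4}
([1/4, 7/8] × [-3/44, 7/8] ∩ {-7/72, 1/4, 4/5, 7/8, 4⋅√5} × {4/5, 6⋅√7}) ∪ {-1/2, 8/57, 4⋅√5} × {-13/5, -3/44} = ({1/4, 4/5, 7/8} × {4/5}) ∪ ({-1/2, 8/57, 4⋅√5} × {-13/5, -3/44})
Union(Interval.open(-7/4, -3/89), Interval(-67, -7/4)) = Interval.Ropen(-67, -3/89)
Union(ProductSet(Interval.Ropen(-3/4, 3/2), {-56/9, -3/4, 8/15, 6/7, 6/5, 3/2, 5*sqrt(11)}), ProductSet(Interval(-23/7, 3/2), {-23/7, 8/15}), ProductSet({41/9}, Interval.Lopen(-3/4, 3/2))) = Union(ProductSet({41/9}, Interval.Lopen(-3/4, 3/2)), ProductSet(Interval(-23/7, 3/2), {-23/7, 8/15}), ProductSet(Interval.Ropen(-3/4, 3/2), {-56/9, -3/4, 8/15, 6/7, 6/5, 3/2, 5*sqrt(11)}))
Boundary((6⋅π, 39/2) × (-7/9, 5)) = ({39/2, 6⋅π} × [-7/9, 5]) ∪ ([6⋅π, 39/2] × {-7/9, 5})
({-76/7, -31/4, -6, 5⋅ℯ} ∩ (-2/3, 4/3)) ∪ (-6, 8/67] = (-6, 8/67]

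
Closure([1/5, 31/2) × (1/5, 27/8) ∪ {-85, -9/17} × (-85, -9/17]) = ({-85, -9/17} × [-85, -9/17]) ∪ ({1/5, 31/2} × [1/5, 27/8]) ∪ ([1/5, 31/2] × {1/5, 27/8}) ∪ ([1/5, 31/2) × (1/5, 27/8))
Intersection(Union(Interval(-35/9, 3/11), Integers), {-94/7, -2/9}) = {-2/9}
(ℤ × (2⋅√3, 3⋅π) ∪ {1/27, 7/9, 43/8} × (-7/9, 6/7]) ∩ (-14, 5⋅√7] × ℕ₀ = ({1/27, 7/9, 43/8} × {0}) ∪ ({-13, -12, …, 13} × {4, 5, …, 9})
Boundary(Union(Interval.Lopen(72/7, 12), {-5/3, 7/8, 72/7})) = {-5/3, 7/8, 72/7, 12}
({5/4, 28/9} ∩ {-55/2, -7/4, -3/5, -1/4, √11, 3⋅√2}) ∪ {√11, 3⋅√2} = {√11, 3⋅√2}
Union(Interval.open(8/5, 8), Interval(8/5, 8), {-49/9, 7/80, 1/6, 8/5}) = Union({-49/9, 7/80, 1/6}, Interval(8/5, 8))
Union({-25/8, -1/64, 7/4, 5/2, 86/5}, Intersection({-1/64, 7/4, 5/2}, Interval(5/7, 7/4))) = {-25/8, -1/64, 7/4, 5/2, 86/5}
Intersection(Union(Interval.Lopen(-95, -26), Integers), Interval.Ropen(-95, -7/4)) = Union(Interval(-95, -26), Range(-95, -1, 1))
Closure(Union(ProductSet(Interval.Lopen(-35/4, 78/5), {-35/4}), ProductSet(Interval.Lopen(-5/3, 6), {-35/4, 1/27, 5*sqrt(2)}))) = Union(ProductSet(Interval(-35/4, 78/5), {-35/4}), ProductSet(Interval(-5/3, 6), {-35/4, 1/27, 5*sqrt(2)}))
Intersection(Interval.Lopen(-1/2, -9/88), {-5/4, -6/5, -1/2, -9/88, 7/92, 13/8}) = {-9/88}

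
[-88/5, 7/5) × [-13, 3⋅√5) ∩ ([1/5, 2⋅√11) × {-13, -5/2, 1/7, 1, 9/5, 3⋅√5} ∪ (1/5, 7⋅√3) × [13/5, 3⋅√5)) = ([1/5, 7/5) × {-13, -5/2, 1/7, 1, 9/5}) ∪ ((1/5, 7/5) × [13/5, 3⋅√5))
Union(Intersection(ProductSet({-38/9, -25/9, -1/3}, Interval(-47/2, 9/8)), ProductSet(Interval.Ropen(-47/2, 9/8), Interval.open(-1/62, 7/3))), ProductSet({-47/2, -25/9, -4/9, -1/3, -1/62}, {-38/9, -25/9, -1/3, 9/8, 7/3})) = Union(ProductSet({-38/9, -25/9, -1/3}, Interval.Lopen(-1/62, 9/8)), ProductSet({-47/2, -25/9, -4/9, -1/3, -1/62}, {-38/9, -25/9, -1/3, 9/8, 7/3}))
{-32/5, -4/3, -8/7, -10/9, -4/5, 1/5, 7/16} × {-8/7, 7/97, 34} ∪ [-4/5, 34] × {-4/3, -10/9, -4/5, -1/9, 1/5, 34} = ({-32/5, -4/3, -8/7, -10/9, -4/5, 1/5, 7/16} × {-8/7, 7/97, 34}) ∪ ([-4/5, 34] × {-4/3, -10/9, -4/5, -1/9, 1/5, 34})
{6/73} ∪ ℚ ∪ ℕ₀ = ℚ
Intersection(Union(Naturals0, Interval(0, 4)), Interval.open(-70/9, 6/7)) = Union(Interval.Ropen(0, 6/7), Range(0, 1, 1))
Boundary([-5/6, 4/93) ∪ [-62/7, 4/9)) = {-62/7, 4/9}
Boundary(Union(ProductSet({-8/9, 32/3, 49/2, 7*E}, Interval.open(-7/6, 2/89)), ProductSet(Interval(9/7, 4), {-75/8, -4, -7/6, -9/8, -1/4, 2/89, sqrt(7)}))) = Union(ProductSet({-8/9, 32/3, 49/2, 7*E}, Interval(-7/6, 2/89)), ProductSet(Interval(9/7, 4), {-75/8, -4, -7/6, -9/8, -1/4, 2/89, sqrt(7)}))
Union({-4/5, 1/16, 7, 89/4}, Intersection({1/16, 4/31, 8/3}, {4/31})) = {-4/5, 1/16, 4/31, 7, 89/4}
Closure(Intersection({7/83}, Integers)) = EmptySet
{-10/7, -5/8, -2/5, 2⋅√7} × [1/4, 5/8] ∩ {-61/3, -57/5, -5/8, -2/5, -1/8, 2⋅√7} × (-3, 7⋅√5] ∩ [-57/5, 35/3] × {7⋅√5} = ∅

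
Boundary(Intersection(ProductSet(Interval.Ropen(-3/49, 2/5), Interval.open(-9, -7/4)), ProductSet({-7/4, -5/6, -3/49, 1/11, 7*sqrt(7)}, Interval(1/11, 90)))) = EmptySet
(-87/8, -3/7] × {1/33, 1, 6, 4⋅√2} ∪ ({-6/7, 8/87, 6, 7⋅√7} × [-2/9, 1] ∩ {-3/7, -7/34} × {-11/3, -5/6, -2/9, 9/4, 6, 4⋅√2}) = (-87/8, -3/7] × {1/33, 1, 6, 4⋅√2}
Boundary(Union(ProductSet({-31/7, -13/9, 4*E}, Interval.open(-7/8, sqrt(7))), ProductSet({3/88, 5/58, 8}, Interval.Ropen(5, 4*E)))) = Union(ProductSet({-31/7, -13/9, 4*E}, Interval(-7/8, sqrt(7))), ProductSet({3/88, 5/58, 8}, Interval(5, 4*E)))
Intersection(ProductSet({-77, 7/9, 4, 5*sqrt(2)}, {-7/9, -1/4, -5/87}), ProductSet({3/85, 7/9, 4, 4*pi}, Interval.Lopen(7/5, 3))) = EmptySet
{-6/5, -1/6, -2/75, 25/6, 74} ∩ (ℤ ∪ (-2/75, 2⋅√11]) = {25/6, 74}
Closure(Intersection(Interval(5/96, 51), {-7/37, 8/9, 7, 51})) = {8/9, 7, 51}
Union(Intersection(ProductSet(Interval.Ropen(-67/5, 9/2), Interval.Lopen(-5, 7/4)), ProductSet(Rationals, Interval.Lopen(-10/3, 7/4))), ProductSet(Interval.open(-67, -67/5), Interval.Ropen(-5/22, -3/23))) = Union(ProductSet(Intersection(Interval.Ropen(-67/5, 9/2), Rationals), Interval.Lopen(-10/3, 7/4)), ProductSet(Interval.open(-67, -67/5), Interval.Ropen(-5/22, -3/23)))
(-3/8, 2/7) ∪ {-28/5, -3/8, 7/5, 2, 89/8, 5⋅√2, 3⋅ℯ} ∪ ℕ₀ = {-28/5, 7/5, 89/8, 5⋅√2, 3⋅ℯ} ∪ [-3/8, 2/7) ∪ ℕ₀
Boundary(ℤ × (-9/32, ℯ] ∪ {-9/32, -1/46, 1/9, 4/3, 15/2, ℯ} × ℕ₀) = (ℤ × [-9/32, ℯ]) ∪ ({-9/32, -1/46, 1/9, 4/3, 15/2, ℯ} × ℕ₀)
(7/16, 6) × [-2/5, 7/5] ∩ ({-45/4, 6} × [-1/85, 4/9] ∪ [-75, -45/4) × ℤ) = ∅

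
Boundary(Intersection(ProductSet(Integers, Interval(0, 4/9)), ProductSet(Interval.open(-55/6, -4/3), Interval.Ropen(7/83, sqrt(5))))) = ProductSet(Range(-9, -1, 1), Interval(7/83, 4/9))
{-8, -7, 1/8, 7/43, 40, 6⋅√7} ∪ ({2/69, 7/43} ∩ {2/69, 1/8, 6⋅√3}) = {-8, -7, 2/69, 1/8, 7/43, 40, 6⋅√7}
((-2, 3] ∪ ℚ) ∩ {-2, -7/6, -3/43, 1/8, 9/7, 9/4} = {-2, -7/6, -3/43, 1/8, 9/7, 9/4}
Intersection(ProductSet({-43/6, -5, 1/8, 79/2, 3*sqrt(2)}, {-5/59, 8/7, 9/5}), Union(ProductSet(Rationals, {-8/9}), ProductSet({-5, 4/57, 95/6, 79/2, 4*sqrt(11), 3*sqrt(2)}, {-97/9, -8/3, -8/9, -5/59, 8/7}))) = ProductSet({-5, 79/2, 3*sqrt(2)}, {-5/59, 8/7})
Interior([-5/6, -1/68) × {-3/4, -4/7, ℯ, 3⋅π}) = ∅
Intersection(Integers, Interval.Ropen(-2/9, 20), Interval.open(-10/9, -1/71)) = EmptySet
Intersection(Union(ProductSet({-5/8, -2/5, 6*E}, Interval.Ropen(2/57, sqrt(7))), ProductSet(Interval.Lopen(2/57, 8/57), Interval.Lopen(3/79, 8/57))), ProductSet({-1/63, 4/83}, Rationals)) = ProductSet({4/83}, Intersection(Interval.Lopen(3/79, 8/57), Rationals))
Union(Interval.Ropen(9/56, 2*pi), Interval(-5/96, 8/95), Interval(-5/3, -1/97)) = Union(Interval(-5/3, 8/95), Interval.Ropen(9/56, 2*pi))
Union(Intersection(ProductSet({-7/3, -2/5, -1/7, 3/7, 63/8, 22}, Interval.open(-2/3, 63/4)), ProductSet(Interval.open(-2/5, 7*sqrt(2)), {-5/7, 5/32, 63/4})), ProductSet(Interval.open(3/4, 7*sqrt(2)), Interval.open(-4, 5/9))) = Union(ProductSet({-1/7, 3/7, 63/8}, {5/32}), ProductSet(Interval.open(3/4, 7*sqrt(2)), Interval.open(-4, 5/9)))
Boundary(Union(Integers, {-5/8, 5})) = Union({-5/8}, Integers)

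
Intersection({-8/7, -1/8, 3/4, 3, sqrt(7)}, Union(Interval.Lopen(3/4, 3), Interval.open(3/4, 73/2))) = {3, sqrt(7)}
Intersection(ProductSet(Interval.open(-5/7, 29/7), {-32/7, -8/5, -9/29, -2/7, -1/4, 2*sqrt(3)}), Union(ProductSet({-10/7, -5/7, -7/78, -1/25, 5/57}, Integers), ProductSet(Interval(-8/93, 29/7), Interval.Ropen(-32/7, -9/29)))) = ProductSet(Interval.Ropen(-8/93, 29/7), {-32/7, -8/5})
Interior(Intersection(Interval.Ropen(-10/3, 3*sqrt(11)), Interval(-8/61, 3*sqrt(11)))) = Interval.open(-8/61, 3*sqrt(11))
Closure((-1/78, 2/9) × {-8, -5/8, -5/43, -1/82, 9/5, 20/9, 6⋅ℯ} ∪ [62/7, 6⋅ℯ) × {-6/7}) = ([62/7, 6⋅ℯ] × {-6/7}) ∪ ([-1/78, 2/9] × {-8, -5/8, -5/43, -1/82, 9/5, 20/9, 6⋅ℯ})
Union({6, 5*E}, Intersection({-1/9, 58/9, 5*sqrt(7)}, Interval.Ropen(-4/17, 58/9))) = {-1/9, 6, 5*E}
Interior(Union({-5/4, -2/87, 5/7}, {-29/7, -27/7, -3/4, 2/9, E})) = EmptySet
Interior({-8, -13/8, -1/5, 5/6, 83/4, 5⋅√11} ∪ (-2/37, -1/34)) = (-2/37, -1/34)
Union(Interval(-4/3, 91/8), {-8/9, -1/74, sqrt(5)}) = Interval(-4/3, 91/8)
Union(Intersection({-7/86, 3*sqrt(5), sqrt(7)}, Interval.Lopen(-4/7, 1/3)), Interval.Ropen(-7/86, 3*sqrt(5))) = Interval.Ropen(-7/86, 3*sqrt(5))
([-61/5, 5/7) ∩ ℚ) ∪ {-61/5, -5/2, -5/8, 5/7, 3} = {5/7, 3} ∪ (ℚ ∩ [-61/5, 5/7))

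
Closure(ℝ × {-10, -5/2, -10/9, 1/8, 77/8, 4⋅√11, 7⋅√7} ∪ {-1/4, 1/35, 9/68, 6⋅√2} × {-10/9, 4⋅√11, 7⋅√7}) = ℝ × {-10, -5/2, -10/9, 1/8, 77/8, 4⋅√11, 7⋅√7}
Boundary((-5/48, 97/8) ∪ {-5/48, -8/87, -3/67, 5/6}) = {-5/48, 97/8}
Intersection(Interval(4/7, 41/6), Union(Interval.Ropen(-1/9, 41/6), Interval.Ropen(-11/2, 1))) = Interval.Ropen(4/7, 41/6)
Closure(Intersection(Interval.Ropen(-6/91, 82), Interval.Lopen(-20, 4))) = Interval(-6/91, 4)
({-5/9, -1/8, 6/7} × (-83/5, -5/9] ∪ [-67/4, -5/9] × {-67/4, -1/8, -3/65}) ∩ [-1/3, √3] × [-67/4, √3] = {-1/8, 6/7} × (-83/5, -5/9]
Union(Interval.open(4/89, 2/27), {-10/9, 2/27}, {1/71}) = Union({-10/9, 1/71}, Interval.Lopen(4/89, 2/27))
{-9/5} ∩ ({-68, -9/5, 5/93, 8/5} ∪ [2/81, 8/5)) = {-9/5}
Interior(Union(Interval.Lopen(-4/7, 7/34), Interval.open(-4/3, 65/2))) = Interval.open(-4/3, 65/2)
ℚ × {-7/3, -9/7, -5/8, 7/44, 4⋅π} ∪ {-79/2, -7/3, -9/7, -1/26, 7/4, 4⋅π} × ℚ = (ℚ × {-7/3, -9/7, -5/8, 7/44, 4⋅π}) ∪ ({-79/2, -7/3, -9/7, -1/26, 7/4, 4⋅π} × ℚ)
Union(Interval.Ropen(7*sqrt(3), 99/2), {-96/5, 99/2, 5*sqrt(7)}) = Union({-96/5}, Interval(7*sqrt(3), 99/2))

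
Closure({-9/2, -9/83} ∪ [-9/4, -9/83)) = {-9/2} ∪ [-9/4, -9/83]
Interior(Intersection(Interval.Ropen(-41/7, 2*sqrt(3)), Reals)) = Interval.open(-41/7, 2*sqrt(3))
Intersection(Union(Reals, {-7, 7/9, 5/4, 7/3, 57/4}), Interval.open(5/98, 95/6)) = Interval.open(5/98, 95/6)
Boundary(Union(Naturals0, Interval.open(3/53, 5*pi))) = Union(Complement(Naturals0, Interval.open(3/53, 5*pi)), {3/53, 5*pi})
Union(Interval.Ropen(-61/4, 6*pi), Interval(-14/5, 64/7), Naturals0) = Union(Interval.Ropen(-61/4, 6*pi), Naturals0)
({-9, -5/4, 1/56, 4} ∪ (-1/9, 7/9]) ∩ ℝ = {-9, -5/4, 4} ∪ (-1/9, 7/9]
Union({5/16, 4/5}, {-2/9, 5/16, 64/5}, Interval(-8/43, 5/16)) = Union({-2/9, 4/5, 64/5}, Interval(-8/43, 5/16))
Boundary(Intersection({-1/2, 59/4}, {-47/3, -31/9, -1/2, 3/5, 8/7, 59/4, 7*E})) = {-1/2, 59/4}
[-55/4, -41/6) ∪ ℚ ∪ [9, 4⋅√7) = ℚ ∪ [-55/4, -41/6] ∪ [9, 4⋅√7)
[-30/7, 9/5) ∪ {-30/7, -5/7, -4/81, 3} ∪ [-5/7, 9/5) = [-30/7, 9/5) ∪ {3}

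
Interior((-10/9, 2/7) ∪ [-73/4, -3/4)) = (-73/4, 2/7)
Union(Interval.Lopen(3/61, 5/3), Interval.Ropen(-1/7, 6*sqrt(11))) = Interval.Ropen(-1/7, 6*sqrt(11))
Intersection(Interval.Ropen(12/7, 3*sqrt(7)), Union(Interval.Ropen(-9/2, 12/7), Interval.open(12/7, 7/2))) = Interval.open(12/7, 7/2)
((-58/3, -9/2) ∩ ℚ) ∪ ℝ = ℝ ∪ (ℚ ∩ (-58/3, -9/2))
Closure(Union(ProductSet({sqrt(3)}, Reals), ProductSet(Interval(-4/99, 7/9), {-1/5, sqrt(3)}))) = Union(ProductSet({sqrt(3)}, Reals), ProductSet(Interval(-4/99, 7/9), {-1/5, sqrt(3)}))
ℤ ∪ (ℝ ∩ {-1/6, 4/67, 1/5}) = ℤ ∪ {-1/6, 4/67, 1/5}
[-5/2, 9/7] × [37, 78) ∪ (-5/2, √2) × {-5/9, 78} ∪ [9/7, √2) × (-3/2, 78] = ([-5/2, 9/7] × [37, 78)) ∪ ((-5/2, √2) × {-5/9, 78}) ∪ ([9/7, √2) × (-3/2, 78])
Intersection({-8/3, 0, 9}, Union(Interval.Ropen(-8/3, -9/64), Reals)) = {-8/3, 0, 9}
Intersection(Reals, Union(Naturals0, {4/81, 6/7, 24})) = Union({4/81, 6/7}, Naturals0)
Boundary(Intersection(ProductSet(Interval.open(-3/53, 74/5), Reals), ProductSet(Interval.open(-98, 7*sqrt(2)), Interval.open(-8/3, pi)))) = Union(ProductSet({-3/53, 7*sqrt(2)}, Interval(-8/3, pi)), ProductSet(Interval(-3/53, 7*sqrt(2)), {-8/3, pi}))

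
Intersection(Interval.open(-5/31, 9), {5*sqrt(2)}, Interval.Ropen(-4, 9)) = {5*sqrt(2)}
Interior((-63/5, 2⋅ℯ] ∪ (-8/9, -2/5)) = (-63/5, 2⋅ℯ)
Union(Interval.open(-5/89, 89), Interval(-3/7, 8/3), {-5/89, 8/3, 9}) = Interval.Ropen(-3/7, 89)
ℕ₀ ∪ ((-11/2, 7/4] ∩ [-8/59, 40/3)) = [-8/59, 7/4] ∪ ℕ₀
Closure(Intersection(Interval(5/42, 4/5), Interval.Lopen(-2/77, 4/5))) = Interval(5/42, 4/5)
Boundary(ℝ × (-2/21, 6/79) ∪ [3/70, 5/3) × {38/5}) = (ℝ × {-2/21, 6/79}) ∪ ([3/70, 5/3] × {38/5})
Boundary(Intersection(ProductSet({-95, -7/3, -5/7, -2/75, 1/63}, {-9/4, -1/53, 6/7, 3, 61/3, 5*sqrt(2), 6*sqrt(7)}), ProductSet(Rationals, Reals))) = ProductSet({-95, -7/3, -5/7, -2/75, 1/63}, {-9/4, -1/53, 6/7, 3, 61/3, 5*sqrt(2), 6*sqrt(7)})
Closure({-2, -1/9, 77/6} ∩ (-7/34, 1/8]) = {-1/9}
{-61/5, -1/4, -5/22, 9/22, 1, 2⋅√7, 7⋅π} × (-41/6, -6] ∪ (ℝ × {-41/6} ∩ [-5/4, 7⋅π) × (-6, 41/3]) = {-61/5, -1/4, -5/22, 9/22, 1, 2⋅√7, 7⋅π} × (-41/6, -6]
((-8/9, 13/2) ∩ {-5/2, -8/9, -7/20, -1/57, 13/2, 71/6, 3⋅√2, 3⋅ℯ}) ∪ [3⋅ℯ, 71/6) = {-7/20, -1/57, 3⋅√2} ∪ [3⋅ℯ, 71/6)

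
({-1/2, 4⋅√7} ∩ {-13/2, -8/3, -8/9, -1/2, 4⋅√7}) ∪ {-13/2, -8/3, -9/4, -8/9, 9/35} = {-13/2, -8/3, -9/4, -8/9, -1/2, 9/35, 4⋅√7}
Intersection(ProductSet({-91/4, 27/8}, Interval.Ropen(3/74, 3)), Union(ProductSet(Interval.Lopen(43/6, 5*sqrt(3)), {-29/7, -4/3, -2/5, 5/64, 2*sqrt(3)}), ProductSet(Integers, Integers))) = EmptySet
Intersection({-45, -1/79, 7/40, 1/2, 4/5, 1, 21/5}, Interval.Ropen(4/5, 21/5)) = {4/5, 1}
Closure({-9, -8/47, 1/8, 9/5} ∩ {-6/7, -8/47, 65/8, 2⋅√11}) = {-8/47}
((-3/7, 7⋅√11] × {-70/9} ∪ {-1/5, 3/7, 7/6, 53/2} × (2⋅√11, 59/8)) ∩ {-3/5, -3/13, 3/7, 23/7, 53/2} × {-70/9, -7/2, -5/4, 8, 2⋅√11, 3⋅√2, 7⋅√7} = {-3/13, 3/7, 23/7} × {-70/9}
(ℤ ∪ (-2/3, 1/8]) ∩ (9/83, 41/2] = (9/83, 1/8] ∪ {1, 2, …, 20}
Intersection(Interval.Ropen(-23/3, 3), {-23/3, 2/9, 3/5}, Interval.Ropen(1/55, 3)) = {2/9, 3/5}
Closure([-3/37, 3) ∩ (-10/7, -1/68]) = [-3/37, -1/68]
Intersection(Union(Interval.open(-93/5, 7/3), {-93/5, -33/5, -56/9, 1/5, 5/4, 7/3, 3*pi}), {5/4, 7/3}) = {5/4, 7/3}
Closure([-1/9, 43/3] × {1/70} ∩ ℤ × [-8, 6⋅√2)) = {0, 1, …, 14} × {1/70}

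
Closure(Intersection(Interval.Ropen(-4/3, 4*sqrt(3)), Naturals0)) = Range(0, 7, 1)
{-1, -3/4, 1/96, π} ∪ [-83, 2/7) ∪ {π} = [-83, 2/7) ∪ {π}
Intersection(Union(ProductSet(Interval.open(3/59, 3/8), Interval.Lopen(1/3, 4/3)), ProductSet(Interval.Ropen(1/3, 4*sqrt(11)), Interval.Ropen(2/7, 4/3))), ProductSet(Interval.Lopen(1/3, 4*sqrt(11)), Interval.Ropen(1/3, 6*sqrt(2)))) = Union(ProductSet(Interval.open(1/3, 3/8), Interval.Lopen(1/3, 4/3)), ProductSet(Interval.open(1/3, 4*sqrt(11)), Interval.Ropen(1/3, 4/3)))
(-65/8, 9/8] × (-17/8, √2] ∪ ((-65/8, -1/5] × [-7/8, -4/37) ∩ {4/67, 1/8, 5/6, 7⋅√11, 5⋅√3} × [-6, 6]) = (-65/8, 9/8] × (-17/8, √2]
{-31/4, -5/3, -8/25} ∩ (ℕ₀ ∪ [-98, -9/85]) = {-31/4, -5/3, -8/25}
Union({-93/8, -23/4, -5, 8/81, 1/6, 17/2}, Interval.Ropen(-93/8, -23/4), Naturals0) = Union({-5, 8/81, 1/6, 17/2}, Interval(-93/8, -23/4), Naturals0)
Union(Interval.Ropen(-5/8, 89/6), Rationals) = Union(Interval(-5/8, 89/6), Rationals)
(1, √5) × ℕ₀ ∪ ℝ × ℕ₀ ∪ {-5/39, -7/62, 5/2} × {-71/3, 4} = ((-∞, ∞) × ℕ₀) ∪ ({-5/39, -7/62, 5/2} × {-71/3, 4})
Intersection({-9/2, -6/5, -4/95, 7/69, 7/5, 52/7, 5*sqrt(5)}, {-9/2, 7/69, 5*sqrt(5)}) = {-9/2, 7/69, 5*sqrt(5)}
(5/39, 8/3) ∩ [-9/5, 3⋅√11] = (5/39, 8/3)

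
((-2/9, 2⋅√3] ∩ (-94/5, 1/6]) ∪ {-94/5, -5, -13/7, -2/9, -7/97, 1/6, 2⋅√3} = {-94/5, -5, -13/7, 2⋅√3} ∪ [-2/9, 1/6]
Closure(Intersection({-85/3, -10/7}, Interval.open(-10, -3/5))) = {-10/7}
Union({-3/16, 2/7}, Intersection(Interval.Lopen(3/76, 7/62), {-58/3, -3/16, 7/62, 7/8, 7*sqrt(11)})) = {-3/16, 7/62, 2/7}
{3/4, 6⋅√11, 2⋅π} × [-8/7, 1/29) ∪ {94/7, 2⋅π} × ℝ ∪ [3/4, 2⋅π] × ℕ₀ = ({94/7, 2⋅π} × ℝ) ∪ ([3/4, 2⋅π] × ℕ₀) ∪ ({3/4, 6⋅√11, 2⋅π} × [-8/7, 1/29))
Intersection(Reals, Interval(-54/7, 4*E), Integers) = Range(-7, 11, 1)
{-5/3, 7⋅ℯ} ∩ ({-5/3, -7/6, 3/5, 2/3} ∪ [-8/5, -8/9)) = {-5/3}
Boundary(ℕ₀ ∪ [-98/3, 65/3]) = {-98/3, 65/3} ∪ (ℕ₀ \ (-98/3, 65/3))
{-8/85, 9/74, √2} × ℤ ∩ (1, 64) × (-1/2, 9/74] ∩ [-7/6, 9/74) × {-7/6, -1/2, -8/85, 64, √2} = ∅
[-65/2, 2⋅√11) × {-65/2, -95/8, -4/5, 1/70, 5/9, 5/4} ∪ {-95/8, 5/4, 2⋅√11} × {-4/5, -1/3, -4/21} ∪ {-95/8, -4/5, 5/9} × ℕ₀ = ({-95/8, -4/5, 5/9} × ℕ₀) ∪ ({-95/8, 5/4, 2⋅√11} × {-4/5, -1/3, -4/21}) ∪ ([-65/2, 2⋅√11) × {-65/2, -95/8, -4/5, 1/70, 5/9, 5/4})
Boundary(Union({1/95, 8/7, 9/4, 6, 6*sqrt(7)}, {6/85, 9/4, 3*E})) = {1/95, 6/85, 8/7, 9/4, 6, 6*sqrt(7), 3*E}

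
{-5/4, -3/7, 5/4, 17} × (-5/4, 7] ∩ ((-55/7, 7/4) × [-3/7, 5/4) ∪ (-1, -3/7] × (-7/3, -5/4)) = {-5/4, -3/7, 5/4} × [-3/7, 5/4)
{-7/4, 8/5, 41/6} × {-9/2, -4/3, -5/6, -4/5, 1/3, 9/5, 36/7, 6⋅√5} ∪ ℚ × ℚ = (ℚ × ℚ) ∪ ({-7/4, 8/5, 41/6} × {-9/2, -4/3, -5/6, -4/5, 1/3, 9/5, 36/7, 6⋅√5})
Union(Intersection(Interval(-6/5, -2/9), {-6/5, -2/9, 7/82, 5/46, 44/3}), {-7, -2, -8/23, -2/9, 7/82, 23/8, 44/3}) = {-7, -2, -6/5, -8/23, -2/9, 7/82, 23/8, 44/3}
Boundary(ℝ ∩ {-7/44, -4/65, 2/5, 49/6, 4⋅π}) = {-7/44, -4/65, 2/5, 49/6, 4⋅π}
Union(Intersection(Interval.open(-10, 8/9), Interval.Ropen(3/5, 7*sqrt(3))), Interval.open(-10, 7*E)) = Interval.open(-10, 7*E)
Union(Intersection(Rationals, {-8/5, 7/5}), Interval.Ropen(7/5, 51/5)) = Union({-8/5}, Interval.Ropen(7/5, 51/5))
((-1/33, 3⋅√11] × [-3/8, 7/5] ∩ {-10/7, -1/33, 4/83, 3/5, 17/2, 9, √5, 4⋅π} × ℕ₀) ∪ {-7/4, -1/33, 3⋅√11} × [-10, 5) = ({4/83, 3/5, 17/2, 9, √5} × {0, 1}) ∪ ({-7/4, -1/33, 3⋅√11} × [-10, 5))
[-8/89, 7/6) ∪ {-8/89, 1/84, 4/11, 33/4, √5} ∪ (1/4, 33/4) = [-8/89, 33/4]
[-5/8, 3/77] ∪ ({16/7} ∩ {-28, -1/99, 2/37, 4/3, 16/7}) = [-5/8, 3/77] ∪ {16/7}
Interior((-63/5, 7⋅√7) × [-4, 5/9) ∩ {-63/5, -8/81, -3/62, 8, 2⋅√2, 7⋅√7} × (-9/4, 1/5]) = ∅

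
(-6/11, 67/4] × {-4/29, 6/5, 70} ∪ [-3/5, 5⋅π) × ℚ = ([-3/5, 5⋅π) × ℚ) ∪ ((-6/11, 67/4] × {-4/29, 6/5, 70})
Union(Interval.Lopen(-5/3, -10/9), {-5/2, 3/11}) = Union({-5/2, 3/11}, Interval.Lopen(-5/3, -10/9))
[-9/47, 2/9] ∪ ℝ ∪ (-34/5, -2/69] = (-∞, ∞)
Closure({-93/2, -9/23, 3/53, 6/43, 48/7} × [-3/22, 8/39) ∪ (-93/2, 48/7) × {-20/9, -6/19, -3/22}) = ([-93/2, 48/7] × {-20/9, -6/19, -3/22}) ∪ ({-93/2, -9/23, 3/53, 6/43, 48/7} × [-3/22, 8/39])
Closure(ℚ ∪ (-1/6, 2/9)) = ℚ ∪ (-∞, ∞)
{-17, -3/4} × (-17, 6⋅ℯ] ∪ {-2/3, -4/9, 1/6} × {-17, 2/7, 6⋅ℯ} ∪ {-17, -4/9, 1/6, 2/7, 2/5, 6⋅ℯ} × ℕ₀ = ({-17, -3/4} × (-17, 6⋅ℯ]) ∪ ({-2/3, -4/9, 1/6} × {-17, 2/7, 6⋅ℯ}) ∪ ({-17, -4/9, 1/6, 2/7, 2/5, 6⋅ℯ} × ℕ₀)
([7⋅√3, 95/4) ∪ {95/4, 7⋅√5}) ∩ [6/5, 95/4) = [7⋅√3, 95/4)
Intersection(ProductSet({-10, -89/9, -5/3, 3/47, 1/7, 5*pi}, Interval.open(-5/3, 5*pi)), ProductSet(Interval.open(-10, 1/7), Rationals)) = ProductSet({-89/9, -5/3, 3/47}, Intersection(Interval.open(-5/3, 5*pi), Rationals))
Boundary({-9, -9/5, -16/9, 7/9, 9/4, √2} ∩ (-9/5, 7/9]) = {-16/9, 7/9}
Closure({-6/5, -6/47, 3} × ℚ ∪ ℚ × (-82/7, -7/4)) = ({-6/5, -6/47, 3} × ℝ) ∪ (ℝ × [-82/7, -7/4])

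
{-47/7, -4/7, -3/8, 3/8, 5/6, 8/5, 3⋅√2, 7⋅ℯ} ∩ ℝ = {-47/7, -4/7, -3/8, 3/8, 5/6, 8/5, 3⋅√2, 7⋅ℯ}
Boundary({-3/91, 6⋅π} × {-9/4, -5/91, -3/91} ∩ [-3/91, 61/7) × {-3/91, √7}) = {-3/91} × {-3/91}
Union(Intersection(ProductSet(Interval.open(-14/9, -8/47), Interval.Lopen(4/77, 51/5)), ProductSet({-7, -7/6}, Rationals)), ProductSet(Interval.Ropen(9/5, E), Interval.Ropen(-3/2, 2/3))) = Union(ProductSet({-7/6}, Intersection(Interval.Lopen(4/77, 51/5), Rationals)), ProductSet(Interval.Ropen(9/5, E), Interval.Ropen(-3/2, 2/3)))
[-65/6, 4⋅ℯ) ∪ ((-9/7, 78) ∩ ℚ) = [-65/6, 4⋅ℯ) ∪ (ℚ ∩ (-9/7, 78))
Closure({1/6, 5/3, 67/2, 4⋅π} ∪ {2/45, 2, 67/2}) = {2/45, 1/6, 5/3, 2, 67/2, 4⋅π}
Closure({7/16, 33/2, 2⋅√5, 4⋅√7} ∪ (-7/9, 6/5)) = [-7/9, 6/5] ∪ {33/2, 2⋅√5, 4⋅√7}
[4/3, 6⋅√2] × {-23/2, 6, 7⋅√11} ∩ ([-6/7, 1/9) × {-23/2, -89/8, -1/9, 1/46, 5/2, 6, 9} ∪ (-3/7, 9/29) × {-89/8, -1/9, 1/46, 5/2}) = ∅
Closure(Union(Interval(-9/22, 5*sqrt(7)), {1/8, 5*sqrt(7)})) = Interval(-9/22, 5*sqrt(7))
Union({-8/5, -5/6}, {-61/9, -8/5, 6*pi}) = {-61/9, -8/5, -5/6, 6*pi}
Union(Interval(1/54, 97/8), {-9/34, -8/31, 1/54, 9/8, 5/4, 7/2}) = Union({-9/34, -8/31}, Interval(1/54, 97/8))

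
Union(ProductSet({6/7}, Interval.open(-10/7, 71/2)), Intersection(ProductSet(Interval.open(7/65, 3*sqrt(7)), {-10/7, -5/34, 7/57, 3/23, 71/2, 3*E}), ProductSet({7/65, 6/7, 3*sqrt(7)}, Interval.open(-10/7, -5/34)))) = ProductSet({6/7}, Interval.open(-10/7, 71/2))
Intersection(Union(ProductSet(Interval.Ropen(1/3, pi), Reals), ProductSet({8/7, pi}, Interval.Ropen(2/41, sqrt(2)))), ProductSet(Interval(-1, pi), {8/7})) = ProductSet(Interval(1/3, pi), {8/7})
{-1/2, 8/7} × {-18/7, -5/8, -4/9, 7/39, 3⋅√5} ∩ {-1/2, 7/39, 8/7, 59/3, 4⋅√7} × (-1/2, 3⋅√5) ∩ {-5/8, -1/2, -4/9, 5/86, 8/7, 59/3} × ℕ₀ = ∅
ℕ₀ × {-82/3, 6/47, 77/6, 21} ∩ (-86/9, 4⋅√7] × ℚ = {0, 1, …, 10} × {-82/3, 6/47, 77/6, 21}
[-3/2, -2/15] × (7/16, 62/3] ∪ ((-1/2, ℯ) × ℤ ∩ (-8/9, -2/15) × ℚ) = ((-1/2, -2/15) × ℤ) ∪ ([-3/2, -2/15] × (7/16, 62/3])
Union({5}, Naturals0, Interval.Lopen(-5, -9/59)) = Union(Interval.Lopen(-5, -9/59), Naturals0)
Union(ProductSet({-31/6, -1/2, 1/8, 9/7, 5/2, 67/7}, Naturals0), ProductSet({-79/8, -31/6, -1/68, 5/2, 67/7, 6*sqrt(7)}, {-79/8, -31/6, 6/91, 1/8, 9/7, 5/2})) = Union(ProductSet({-79/8, -31/6, -1/68, 5/2, 67/7, 6*sqrt(7)}, {-79/8, -31/6, 6/91, 1/8, 9/7, 5/2}), ProductSet({-31/6, -1/2, 1/8, 9/7, 5/2, 67/7}, Naturals0))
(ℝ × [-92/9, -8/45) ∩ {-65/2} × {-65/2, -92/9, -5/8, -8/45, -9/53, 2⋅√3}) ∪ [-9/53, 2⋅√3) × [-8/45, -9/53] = ({-65/2} × {-92/9, -5/8}) ∪ ([-9/53, 2⋅√3) × [-8/45, -9/53])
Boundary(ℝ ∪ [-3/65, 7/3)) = ∅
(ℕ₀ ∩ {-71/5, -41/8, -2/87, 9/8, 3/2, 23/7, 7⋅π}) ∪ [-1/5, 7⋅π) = [-1/5, 7⋅π)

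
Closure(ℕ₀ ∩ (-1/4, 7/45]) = {0}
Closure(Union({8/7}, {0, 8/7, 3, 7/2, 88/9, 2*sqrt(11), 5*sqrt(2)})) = {0, 8/7, 3, 7/2, 88/9, 2*sqrt(11), 5*sqrt(2)}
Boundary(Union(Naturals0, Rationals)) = Reals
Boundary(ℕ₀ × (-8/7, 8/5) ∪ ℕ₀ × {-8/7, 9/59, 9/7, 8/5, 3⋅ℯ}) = ℕ₀ × ([-8/7, 8/5] ∪ {3⋅ℯ})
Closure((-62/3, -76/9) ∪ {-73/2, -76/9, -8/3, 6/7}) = {-73/2, -8/3, 6/7} ∪ [-62/3, -76/9]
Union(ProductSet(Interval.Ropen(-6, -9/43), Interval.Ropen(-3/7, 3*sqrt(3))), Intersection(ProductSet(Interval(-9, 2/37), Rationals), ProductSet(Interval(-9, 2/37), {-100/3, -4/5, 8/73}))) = Union(ProductSet(Interval(-9, 2/37), {-100/3, -4/5, 8/73}), ProductSet(Interval.Ropen(-6, -9/43), Interval.Ropen(-3/7, 3*sqrt(3))))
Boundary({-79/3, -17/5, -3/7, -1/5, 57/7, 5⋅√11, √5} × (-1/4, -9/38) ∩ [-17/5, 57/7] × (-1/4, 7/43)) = {-17/5, -3/7, -1/5, 57/7, √5} × [-1/4, -9/38]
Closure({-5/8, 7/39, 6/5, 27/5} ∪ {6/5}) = {-5/8, 7/39, 6/5, 27/5}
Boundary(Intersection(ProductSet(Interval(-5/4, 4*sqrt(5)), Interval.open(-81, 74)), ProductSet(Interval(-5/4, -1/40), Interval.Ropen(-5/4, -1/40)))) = Union(ProductSet({-5/4, -1/40}, Interval(-5/4, -1/40)), ProductSet(Interval(-5/4, -1/40), {-5/4, -1/40}))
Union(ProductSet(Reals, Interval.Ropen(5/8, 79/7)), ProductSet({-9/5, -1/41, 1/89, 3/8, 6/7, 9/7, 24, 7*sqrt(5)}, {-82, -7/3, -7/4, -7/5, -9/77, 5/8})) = Union(ProductSet({-9/5, -1/41, 1/89, 3/8, 6/7, 9/7, 24, 7*sqrt(5)}, {-82, -7/3, -7/4, -7/5, -9/77, 5/8}), ProductSet(Reals, Interval.Ropen(5/8, 79/7)))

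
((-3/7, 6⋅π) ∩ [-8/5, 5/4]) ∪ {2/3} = (-3/7, 5/4]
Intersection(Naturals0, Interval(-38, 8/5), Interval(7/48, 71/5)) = Range(1, 2, 1)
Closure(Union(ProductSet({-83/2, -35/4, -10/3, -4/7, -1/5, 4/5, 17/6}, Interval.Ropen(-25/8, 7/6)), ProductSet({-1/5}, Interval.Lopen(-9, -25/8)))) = Union(ProductSet({-1/5}, Interval(-9, -25/8)), ProductSet({-83/2, -35/4, -10/3, -4/7, -1/5, 4/5, 17/6}, Interval(-25/8, 7/6)))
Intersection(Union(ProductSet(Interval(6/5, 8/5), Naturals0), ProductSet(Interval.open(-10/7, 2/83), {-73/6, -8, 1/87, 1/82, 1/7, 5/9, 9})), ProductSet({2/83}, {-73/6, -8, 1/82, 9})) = EmptySet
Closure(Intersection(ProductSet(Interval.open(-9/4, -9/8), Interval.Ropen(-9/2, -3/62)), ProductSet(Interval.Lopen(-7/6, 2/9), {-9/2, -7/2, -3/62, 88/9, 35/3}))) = ProductSet(Interval(-7/6, -9/8), {-9/2, -7/2})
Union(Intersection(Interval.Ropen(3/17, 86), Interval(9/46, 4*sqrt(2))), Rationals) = Union(Interval(9/46, 4*sqrt(2)), Rationals)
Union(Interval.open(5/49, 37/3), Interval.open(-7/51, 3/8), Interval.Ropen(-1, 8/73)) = Interval.Ropen(-1, 37/3)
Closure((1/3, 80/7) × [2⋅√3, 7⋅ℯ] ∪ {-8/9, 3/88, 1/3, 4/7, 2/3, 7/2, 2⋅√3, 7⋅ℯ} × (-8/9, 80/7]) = ([1/3, 80/7] × [2⋅√3, 7⋅ℯ]) ∪ ({-8/9, 3/88, 1/3, 4/7, 2/3, 7/2, 2⋅√3, 7⋅ℯ} × [-8/9, 80/7])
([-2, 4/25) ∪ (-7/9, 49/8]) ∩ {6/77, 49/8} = {6/77, 49/8}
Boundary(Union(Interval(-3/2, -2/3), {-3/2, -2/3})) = {-3/2, -2/3}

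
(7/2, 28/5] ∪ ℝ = (-∞, ∞)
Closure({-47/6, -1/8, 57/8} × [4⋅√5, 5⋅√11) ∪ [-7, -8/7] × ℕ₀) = ([-7, -8/7] × ℕ₀) ∪ ({-47/6, -1/8, 57/8} × [4⋅√5, 5⋅√11])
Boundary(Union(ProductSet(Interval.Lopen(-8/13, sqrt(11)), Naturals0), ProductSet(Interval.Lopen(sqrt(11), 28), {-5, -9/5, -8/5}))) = Union(ProductSet(Interval(-8/13, sqrt(11)), Naturals0), ProductSet(Interval(sqrt(11), 28), {-5, -9/5, -8/5}))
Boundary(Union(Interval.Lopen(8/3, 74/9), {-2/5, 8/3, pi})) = {-2/5, 8/3, 74/9}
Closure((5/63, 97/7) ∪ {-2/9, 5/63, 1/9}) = {-2/9} ∪ [5/63, 97/7]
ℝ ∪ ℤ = ℝ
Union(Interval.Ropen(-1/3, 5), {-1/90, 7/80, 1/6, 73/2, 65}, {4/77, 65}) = Union({73/2, 65}, Interval.Ropen(-1/3, 5))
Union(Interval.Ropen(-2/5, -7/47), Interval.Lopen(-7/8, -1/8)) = Interval.Lopen(-7/8, -1/8)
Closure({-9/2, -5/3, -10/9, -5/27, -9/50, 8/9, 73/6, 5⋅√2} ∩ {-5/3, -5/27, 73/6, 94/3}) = {-5/3, -5/27, 73/6}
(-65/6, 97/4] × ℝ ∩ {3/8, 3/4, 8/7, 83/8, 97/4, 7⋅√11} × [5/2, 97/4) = {3/8, 3/4, 8/7, 83/8, 97/4, 7⋅√11} × [5/2, 97/4)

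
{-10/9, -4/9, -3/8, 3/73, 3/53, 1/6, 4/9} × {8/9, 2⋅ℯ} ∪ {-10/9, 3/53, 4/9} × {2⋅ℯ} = {-10/9, -4/9, -3/8, 3/73, 3/53, 1/6, 4/9} × {8/9, 2⋅ℯ}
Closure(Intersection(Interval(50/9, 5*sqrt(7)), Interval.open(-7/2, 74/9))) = Interval(50/9, 74/9)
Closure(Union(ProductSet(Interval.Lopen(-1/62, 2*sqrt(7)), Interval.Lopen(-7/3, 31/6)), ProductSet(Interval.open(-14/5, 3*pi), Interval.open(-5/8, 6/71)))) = Union(ProductSet({-14/5, 3*pi}, Interval(-5/8, 6/71)), ProductSet({-1/62, 2*sqrt(7)}, Union(Interval(-7/3, -5/8), Interval(6/71, 31/6))), ProductSet(Interval.open(-14/5, 3*pi), Interval.open(-5/8, 6/71)), ProductSet(Interval(-1/62, 2*sqrt(7)), {-7/3, 31/6}), ProductSet(Interval.Lopen(-1/62, 2*sqrt(7)), Interval.Lopen(-7/3, 31/6)), ProductSet(Union(Interval(-14/5, -1/62), Interval(2*sqrt(7), 3*pi)), {-5/8, 6/71}))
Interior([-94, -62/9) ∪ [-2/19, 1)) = (-94, -62/9) ∪ (-2/19, 1)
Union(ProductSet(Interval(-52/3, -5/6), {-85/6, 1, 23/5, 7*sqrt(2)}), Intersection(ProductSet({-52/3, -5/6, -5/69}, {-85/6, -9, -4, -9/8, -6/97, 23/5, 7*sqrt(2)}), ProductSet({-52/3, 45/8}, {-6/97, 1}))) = Union(ProductSet({-52/3}, {-6/97}), ProductSet(Interval(-52/3, -5/6), {-85/6, 1, 23/5, 7*sqrt(2)}))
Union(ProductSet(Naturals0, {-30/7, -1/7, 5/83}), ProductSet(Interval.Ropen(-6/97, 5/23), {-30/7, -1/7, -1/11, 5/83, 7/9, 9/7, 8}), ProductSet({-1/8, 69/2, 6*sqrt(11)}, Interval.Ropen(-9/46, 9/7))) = Union(ProductSet({-1/8, 69/2, 6*sqrt(11)}, Interval.Ropen(-9/46, 9/7)), ProductSet(Interval.Ropen(-6/97, 5/23), {-30/7, -1/7, -1/11, 5/83, 7/9, 9/7, 8}), ProductSet(Naturals0, {-30/7, -1/7, 5/83}))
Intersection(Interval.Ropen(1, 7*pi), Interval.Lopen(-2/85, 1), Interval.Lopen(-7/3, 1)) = {1}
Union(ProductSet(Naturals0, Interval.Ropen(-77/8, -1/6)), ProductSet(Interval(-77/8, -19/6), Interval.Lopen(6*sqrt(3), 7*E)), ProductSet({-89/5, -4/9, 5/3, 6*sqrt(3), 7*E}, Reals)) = Union(ProductSet({-89/5, -4/9, 5/3, 6*sqrt(3), 7*E}, Reals), ProductSet(Interval(-77/8, -19/6), Interval.Lopen(6*sqrt(3), 7*E)), ProductSet(Naturals0, Interval.Ropen(-77/8, -1/6)))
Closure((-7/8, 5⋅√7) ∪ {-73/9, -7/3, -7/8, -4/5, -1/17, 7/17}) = {-73/9, -7/3} ∪ [-7/8, 5⋅√7]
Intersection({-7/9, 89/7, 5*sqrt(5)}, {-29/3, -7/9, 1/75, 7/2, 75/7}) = {-7/9}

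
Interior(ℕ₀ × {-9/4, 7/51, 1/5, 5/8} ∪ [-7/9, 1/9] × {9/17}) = ∅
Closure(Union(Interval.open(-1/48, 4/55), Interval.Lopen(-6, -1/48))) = Interval(-6, 4/55)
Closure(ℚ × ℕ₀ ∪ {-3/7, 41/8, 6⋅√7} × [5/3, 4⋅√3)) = (ℝ × ℕ₀) ∪ ({-3/7, 41/8, 6⋅√7} × [5/3, 4⋅√3])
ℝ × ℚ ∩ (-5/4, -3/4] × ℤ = (-5/4, -3/4] × ℤ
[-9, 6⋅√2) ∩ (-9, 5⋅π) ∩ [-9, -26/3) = (-9, -26/3)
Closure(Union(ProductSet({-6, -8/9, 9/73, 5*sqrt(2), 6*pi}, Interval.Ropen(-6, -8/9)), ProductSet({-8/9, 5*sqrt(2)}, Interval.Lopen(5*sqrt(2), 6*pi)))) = Union(ProductSet({-8/9, 5*sqrt(2)}, Interval(5*sqrt(2), 6*pi)), ProductSet({-6, -8/9, 9/73, 5*sqrt(2), 6*pi}, Interval(-6, -8/9)))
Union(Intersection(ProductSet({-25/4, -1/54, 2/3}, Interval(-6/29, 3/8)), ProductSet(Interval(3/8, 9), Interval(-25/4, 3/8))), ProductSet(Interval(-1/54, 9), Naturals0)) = Union(ProductSet({2/3}, Interval(-6/29, 3/8)), ProductSet(Interval(-1/54, 9), Naturals0))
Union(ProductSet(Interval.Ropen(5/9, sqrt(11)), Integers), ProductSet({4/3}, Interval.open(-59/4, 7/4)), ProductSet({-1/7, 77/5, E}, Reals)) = Union(ProductSet({4/3}, Interval.open(-59/4, 7/4)), ProductSet({-1/7, 77/5, E}, Reals), ProductSet(Interval.Ropen(5/9, sqrt(11)), Integers))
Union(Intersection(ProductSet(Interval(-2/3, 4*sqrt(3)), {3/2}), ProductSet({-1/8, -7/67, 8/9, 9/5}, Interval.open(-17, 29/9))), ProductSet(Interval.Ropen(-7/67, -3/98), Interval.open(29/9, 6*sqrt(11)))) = Union(ProductSet({-1/8, -7/67, 8/9, 9/5}, {3/2}), ProductSet(Interval.Ropen(-7/67, -3/98), Interval.open(29/9, 6*sqrt(11))))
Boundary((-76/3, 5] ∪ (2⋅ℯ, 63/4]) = {-76/3, 5, 63/4, 2⋅ℯ}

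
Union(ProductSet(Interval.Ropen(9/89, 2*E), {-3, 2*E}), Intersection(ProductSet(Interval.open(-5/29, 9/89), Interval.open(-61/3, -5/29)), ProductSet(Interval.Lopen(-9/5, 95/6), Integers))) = Union(ProductSet(Interval.open(-5/29, 9/89), Range(-20, 0, 1)), ProductSet(Interval.Ropen(9/89, 2*E), {-3, 2*E}))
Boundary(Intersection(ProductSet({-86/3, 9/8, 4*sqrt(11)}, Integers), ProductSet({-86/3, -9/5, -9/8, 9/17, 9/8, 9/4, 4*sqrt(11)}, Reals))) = ProductSet({-86/3, 9/8, 4*sqrt(11)}, Integers)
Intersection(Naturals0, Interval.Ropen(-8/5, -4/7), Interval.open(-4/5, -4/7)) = EmptySet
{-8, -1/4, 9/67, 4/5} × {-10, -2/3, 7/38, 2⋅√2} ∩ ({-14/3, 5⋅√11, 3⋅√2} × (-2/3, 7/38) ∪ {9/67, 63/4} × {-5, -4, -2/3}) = {9/67} × {-2/3}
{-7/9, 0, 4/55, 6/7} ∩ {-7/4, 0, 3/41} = {0}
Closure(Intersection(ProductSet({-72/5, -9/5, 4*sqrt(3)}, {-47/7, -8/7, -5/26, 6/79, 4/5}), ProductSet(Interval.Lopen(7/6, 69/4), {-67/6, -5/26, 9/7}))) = ProductSet({4*sqrt(3)}, {-5/26})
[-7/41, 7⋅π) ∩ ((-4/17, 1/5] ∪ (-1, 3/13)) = [-7/41, 3/13)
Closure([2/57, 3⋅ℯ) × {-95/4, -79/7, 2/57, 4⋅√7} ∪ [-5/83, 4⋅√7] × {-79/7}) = ([-5/83, 4⋅√7] × {-79/7}) ∪ ([2/57, 3⋅ℯ] × {-95/4, -79/7, 2/57, 4⋅√7})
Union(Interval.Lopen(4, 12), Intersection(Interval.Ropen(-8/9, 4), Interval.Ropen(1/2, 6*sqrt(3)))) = Union(Interval.Ropen(1/2, 4), Interval.Lopen(4, 12))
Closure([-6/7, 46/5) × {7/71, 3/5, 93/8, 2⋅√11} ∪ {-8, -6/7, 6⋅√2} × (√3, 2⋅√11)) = ([-6/7, 46/5] × {7/71, 3/5, 93/8, 2⋅√11}) ∪ ({-8, -6/7, 6⋅√2} × [√3, 2⋅√11])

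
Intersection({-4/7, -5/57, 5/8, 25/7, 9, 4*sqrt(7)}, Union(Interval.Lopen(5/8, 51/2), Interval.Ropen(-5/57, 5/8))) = {-5/57, 25/7, 9, 4*sqrt(7)}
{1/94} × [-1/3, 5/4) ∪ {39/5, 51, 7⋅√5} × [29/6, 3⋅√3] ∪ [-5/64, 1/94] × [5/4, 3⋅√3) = ({1/94} × [-1/3, 5/4)) ∪ ([-5/64, 1/94] × [5/4, 3⋅√3)) ∪ ({39/5, 51, 7⋅√5} × [29/6, 3⋅√3])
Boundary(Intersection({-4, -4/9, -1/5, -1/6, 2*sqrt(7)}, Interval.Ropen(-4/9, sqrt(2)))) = {-4/9, -1/5, -1/6}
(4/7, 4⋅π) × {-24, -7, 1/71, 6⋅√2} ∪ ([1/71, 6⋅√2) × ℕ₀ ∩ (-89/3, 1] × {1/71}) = (4/7, 4⋅π) × {-24, -7, 1/71, 6⋅√2}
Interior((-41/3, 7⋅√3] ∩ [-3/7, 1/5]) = (-3/7, 1/5)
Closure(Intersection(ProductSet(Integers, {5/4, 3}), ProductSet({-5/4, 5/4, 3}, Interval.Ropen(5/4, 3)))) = ProductSet({3}, {5/4})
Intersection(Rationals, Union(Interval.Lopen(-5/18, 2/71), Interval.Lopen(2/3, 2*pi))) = Union(Intersection(Interval.Lopen(-5/18, 2/71), Rationals), Intersection(Interval.Lopen(2/3, 2*pi), Rationals))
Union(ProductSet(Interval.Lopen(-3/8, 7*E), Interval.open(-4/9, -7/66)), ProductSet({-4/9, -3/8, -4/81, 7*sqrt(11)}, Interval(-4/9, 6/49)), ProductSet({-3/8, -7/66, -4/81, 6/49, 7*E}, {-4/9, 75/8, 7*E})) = Union(ProductSet({-4/9, -3/8, -4/81, 7*sqrt(11)}, Interval(-4/9, 6/49)), ProductSet({-3/8, -7/66, -4/81, 6/49, 7*E}, {-4/9, 75/8, 7*E}), ProductSet(Interval.Lopen(-3/8, 7*E), Interval.open(-4/9, -7/66)))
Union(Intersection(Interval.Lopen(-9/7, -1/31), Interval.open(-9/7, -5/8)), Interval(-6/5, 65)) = Interval.Lopen(-9/7, 65)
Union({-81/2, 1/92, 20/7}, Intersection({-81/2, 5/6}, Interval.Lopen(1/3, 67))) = {-81/2, 1/92, 5/6, 20/7}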